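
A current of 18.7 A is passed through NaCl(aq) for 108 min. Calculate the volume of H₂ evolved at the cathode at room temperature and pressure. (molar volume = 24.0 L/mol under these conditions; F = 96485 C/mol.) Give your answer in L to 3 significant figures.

Charge passed = 18.7 × 6480 = 1.212×10^5 C
Moles of electrons = 1.212×10^5 / 96485 = 1.256 mol
2H⁺ + 2e⁻ → H₂, so n(H₂) = 1.256 / 2 = 0.6280 mol
V = 0.6280 × 24.0 = 15.07 L

15.1 L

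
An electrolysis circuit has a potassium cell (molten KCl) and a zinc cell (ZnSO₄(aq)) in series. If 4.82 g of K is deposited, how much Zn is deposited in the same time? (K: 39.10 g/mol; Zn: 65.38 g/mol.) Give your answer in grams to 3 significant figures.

4.03 g

n(K) = 4.82 / 39.10 = 0.1233 mol
K⁺ + e⁻ → K, so n(e⁻) = 0.1233 mol
Same current for the same time ⇒ same n(e⁻) = 0.1233 mol in both cells.
Zn²⁺ + 2e⁻ → Zn, so n(Zn) = 0.1233 / 2 = 0.06165 mol
m(Zn) = 0.06165 × 65.38 = 4.03 g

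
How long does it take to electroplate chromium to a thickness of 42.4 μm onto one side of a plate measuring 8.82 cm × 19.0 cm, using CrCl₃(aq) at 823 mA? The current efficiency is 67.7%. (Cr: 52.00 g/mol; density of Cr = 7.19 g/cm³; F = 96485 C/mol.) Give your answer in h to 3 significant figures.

14.2 h

Plated area = 8.82 × 19.0 = 167.6 cm²
Volume = 167.6 × 42.4×10⁻⁴ cm = 0.7106 cm³
m(Cr) = 0.7106 × 7.19 = 5.109 g
n(Cr) = 5.109 / 52.00 = 0.09825 mol; n(e⁻) = 3 × 0.09825 = 0.2948 mol
Q = 0.2948 × 96485 / 0.677 = 42010 C
t = 42010 / 0.823 = 51040 s = 14.2 h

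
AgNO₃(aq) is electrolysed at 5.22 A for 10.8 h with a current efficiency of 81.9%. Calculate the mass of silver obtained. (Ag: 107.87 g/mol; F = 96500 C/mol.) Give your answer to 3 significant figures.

186 g

Q = 5.22 × 38880 = 2.030×10^5 C
n(e⁻) = 2.030×10^5 / 96500 = 2.104 mol
Ag⁺ + e⁻ → Ag, so theoretical m(Ag) = 2.104 × 107.87 = 227.0 g
Actual mass = 81.9% × 227.0 = 186 g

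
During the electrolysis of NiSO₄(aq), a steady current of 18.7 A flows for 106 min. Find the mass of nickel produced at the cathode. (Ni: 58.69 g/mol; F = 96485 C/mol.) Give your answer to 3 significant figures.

Charge passed = 18.7 × 6360 = 1.189×10^5 C
n(e⁻) = 1.189×10^5 / 96485 = 1.232 mol
Ni²⁺ + 2e⁻ → Ni, so n(Ni) = 1.232 / 2 = 0.6160 mol
m = 0.6160 × 58.69 = 36.2 g

36.2 g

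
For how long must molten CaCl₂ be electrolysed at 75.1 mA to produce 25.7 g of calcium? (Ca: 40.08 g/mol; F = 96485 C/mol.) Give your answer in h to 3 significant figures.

458 h

n(Ca) = 25.7 / 40.08 = 0.6412 mol
Ca²⁺ + 2e⁻ → Ca, so n(e⁻) = 2 × 0.6412 = 1.282 mol
Q = 1.282 × 96485 = 1.237×10^5 C
t = Q / I = 1.237×10^5 / 0.0751 = 1.647×10^6 s = 458 h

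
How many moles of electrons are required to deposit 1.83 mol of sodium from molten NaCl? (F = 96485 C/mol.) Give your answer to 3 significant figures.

1.83 mol

Na⁺ + e⁻ → Na, so n(e⁻) = 1 × 1.83 = 1.830 mol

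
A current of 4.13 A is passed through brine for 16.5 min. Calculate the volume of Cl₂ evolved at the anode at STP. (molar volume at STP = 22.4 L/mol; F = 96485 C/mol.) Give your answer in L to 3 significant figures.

0.475 L

Q = 4.13 A × 990 s = 4089 C
n(e⁻) = Q/F = 4089/96485 = 0.04238 mol
2Cl⁻ → Cl₂ + 2e⁻, so n(Cl₂) = 0.04238 / 2 = 0.02119 mol
V = 0.02119 × 22.4 = 0.4747 L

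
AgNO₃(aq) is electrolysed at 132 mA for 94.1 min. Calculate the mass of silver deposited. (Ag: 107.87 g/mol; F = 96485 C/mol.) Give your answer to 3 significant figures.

Q = It = 0.132 × 5646 = 745.3 C
Moles of electrons = 745.3 / 96485 = 0.007725 mol
Ag⁺ + e⁻ → Ag, so n(Ag) = 0.007725 mol
m = 0.007725 × 107.87 = 0.833 g

0.833 g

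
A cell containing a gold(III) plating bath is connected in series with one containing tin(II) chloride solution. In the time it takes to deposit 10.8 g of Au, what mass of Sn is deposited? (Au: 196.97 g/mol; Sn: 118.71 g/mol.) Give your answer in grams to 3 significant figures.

n(Au) = 10.8 / 196.97 = 0.05483 mol
Au³⁺ + 3e⁻ → Au, so n(e⁻) = 3 × 0.05483 = 0.1645 mol
The cells are in series, so the same charge (and hence the same n(e⁻) = 0.1645 mol) passes through both.
Sn²⁺ + 2e⁻ → Sn, so n(Sn) = 0.1645 / 2 = 0.08225 mol
m(Sn) = 0.08225 × 118.71 = 9.76 g

9.76 g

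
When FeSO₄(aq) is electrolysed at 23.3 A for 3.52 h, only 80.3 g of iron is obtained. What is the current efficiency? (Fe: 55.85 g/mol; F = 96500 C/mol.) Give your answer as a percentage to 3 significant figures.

Q = 23.3 × 12672 = 2.953×10^5 C
n(e⁻) = 2.953×10^5 / 96500 = 3.060 mol
Fe²⁺ + 2e⁻ → Fe, so theoretical n(Fe) = 1.530 mol → 85.45 g
Efficiency = 80.3 / 85.45 = 0.9397 = 94.0%

94.0%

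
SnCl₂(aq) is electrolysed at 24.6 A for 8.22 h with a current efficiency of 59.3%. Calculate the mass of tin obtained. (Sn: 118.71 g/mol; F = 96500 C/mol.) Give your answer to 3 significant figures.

Q = 24.6 × 29592 = 7.280×10^5 C
n(e⁻) = 7.280×10^5 / 96500 = 7.544 mol
Sn²⁺ + 2e⁻ → Sn, so theoretical m(Sn) = 3.772 × 118.71 = 447.8 g
Actual mass = 59.3% × 447.8 = 266 g

266 g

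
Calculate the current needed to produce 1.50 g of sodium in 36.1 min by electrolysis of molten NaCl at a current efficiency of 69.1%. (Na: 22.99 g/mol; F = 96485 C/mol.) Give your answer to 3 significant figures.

4.21 A

n(Na) = 1.50 / 22.99 = 0.06525 mol
Na⁺ + e⁻ → Na, so n(e⁻) = 0.06525 mol
Q = 0.06525 × 96485 / 0.691 = 9111 C
I = Q / t = 9111 / 2166 s = 4.21 A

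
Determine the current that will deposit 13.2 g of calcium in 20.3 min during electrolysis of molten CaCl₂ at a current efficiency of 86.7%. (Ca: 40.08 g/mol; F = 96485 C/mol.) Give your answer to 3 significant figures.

60.2 A

n(Ca) = 13.2 / 40.08 = 0.3293 mol
Ca²⁺ + 2e⁻ → Ca, so n(e⁻) = 2 × 0.3293 = 0.6586 mol
Q = 0.6586 × 96485 / 0.867 = 73290 C
I = Q / t = 73290 / 1218 s = 60.2 A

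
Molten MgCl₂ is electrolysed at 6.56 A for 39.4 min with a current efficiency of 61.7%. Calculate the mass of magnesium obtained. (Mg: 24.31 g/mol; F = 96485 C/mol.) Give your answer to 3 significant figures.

1.21 g

Q = 6.56 × 2364 = 15510 C
n(e⁻) = 15510 / 96485 = 0.1608 mol
Mg²⁺ + 2e⁻ → Mg, so theoretical m(Mg) = 0.08040 × 24.31 = 1.955 g
Actual mass = 61.7% × 1.955 = 1.21 g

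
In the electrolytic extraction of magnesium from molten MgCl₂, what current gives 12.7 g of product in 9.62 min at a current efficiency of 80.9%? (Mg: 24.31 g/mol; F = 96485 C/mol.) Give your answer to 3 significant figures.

n(Mg) = 12.7 / 24.31 = 0.5224 mol
Mg²⁺ + 2e⁻ → Mg, so n(e⁻) = 2 × 0.5224 = 1.045 mol
Q = 1.045 × 96485 / 0.809 = 1.246×10^5 C
I = Q / t = 1.246×10^5 / 577.2 s = 216 A

216 A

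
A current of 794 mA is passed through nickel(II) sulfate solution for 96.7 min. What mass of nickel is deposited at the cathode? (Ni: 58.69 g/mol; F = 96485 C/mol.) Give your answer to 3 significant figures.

Q = It = 0.794 × 5802 = 4607 C
n(e⁻) = Q/F = 4607/96485 = 0.04775 mol
Ni²⁺ + 2e⁻ → Ni, so n(Ni) = 0.04775 / 2 = 0.02388 mol
m = 0.02388 × 58.69 = 1.40 g

1.40 g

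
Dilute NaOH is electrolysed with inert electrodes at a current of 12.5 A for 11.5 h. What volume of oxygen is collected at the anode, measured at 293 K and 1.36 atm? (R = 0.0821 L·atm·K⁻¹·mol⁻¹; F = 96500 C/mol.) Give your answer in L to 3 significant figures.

23.7 L

Charge passed = 12.5 × 41400 = 5.175×10^5 C
n(e⁻) = 5.175×10^5 / 96500 = 5.363 mol
2H₂O → O₂ + 4H⁺ + 4e⁻, so n(O₂) = 5.363 / 4 = 1.341 mol
V = nRT/P = 1.341 × 0.0821 × 293 / 1.36 = 23.72 L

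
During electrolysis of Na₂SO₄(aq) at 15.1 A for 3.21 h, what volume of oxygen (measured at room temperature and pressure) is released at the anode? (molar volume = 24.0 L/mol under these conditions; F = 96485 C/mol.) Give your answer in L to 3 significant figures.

Charge passed = 15.1 × 11556 = 1.745×10^5 C
n(e⁻) = 1.745×10^5 / 96485 = 1.809 mol
2H₂O → O₂ + 4H⁺ + 4e⁻, so n(O₂) = 1.809 / 4 = 0.4523 mol
V = 0.4523 × 24.0 = 10.86 L

10.9 L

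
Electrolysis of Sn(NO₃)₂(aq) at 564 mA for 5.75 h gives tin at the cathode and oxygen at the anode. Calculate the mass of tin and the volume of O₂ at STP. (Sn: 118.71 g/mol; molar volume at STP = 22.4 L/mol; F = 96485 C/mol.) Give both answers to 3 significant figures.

Q = 0.564 × 20700 = 11670 C; n(e⁻) = 11670 / 96485 = 0.1210 mol
Cathode: Sn²⁺ + 2e⁻ → Sn → n(Sn) = 0.1210/2 = 0.06050 mol → 7.18 g
Anode: 2H₂O → O₂ + 4H⁺ + 4e⁻ → n(O₂) = 0.1210/4 = 0.03025 mol → 0.678 L

7.18 g Sn; 0.678 L O₂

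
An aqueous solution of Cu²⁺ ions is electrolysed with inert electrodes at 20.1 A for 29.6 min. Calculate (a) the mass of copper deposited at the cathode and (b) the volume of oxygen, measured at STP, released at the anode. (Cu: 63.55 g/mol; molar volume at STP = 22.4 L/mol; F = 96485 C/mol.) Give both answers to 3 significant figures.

11.8 g Cu; 2.07 L O₂

Q = 20.1 × 1776 = 35700 C; n(e⁻) = 35700 / 96485 = 0.3700 mol
Cathode: Cu²⁺ + 2e⁻ → Cu → n(Cu) = 0.3700/2 = 0.1850 mol → 11.8 g
Anode: 2H₂O → O₂ + 4H⁺ + 4e⁻ → n(O₂) = 0.3700/4 = 0.09250 mol → 2.07 L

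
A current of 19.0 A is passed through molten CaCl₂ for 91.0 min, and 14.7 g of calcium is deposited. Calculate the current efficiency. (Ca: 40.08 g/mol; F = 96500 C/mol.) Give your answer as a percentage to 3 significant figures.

68.2%

Q = 19.0 × 5460 = 1.037×10^5 C
n(e⁻) = 1.037×10^5 / 96500 = 1.075 mol
Ca²⁺ + 2e⁻ → Ca, so theoretical n(Ca) = 0.5375 mol → 21.54 g
Efficiency = 14.7 / 21.54 = 0.6825 = 68.2%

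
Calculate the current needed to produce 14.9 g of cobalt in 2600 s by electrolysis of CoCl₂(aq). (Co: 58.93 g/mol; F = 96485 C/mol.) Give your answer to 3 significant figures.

18.8 A

n(Co) = 14.9 / 58.93 = 0.2528 mol
Co²⁺ + 2e⁻ → Co, so n(e⁻) = 2 × 0.2528 = 0.5056 mol
Q = 0.5056 × 96485 = 48780 C
I = Q / t = 48780 / 2600 s = 18.8 A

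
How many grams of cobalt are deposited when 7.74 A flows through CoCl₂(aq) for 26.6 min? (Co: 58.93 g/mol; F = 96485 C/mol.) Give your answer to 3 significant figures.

Q = 7.74 A × 1596 s = 12350 C
n(e⁻) = 12350 / 96485 = 0.1280 mol
Co²⁺ + 2e⁻ → Co, so n(Co) = 0.1280 / 2 = 0.06400 mol
m = 0.06400 × 58.93 = 3.77 g

3.77 g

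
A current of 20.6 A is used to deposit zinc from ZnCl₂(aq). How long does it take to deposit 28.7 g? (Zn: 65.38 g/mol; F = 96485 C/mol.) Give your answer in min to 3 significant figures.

n(Zn) = 28.7 / 65.38 = 0.4390 mol
Zn²⁺ + 2e⁻ → Zn, so n(e⁻) = 2 × 0.4390 = 0.8780 mol
Q = 0.8780 × 96485 = 84710 C
t = Q / I = 84710 / 20.6 = 4112 s = 68.5 min

68.5 min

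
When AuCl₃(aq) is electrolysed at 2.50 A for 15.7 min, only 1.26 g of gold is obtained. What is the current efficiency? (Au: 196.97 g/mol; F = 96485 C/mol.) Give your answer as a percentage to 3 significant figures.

Q = 2.50 × 942 = 2355 C
n(e⁻) = 2355 / 96485 = 0.02441 mol
Au³⁺ + 3e⁻ → Au, so theoretical n(Au) = 0.008137 mol → 1.603 g
Efficiency = 1.26 / 1.603 = 0.7860 = 78.6%

78.6%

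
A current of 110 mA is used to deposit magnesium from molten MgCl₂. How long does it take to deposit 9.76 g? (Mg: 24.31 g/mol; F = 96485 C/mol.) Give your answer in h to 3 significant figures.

196 h

n(Mg) = 9.76 / 24.31 = 0.4015 mol
Mg²⁺ + 2e⁻ → Mg, so n(e⁻) = 2 × 0.4015 = 0.8030 mol
Q = 0.8030 × 96485 = 77480 C
t = Q / I = 77480 / 0.110 = 7.044×10^5 s = 196 h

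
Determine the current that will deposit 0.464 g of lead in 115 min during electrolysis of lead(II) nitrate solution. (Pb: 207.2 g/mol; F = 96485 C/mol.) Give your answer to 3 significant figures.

n(Pb) = 0.464 / 207.2 = 0.002239 mol
Pb²⁺ + 2e⁻ → Pb, so n(e⁻) = 2 × 0.002239 = 0.004478 mol
Q = 0.004478 × 96485 = 432.1 C
I = Q / t = 432.1 / 6900 s = 0.0626 A

0.0626 A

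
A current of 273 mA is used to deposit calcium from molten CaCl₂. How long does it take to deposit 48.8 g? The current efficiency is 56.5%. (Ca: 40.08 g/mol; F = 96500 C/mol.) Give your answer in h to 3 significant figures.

423 h

n(Ca) = 48.8 / 40.08 = 1.218 mol
Ca²⁺ + 2e⁻ → Ca, so n(e⁻) = 2 × 1.218 = 2.436 mol
Q = 2.436 × 96500 / 0.565 = 4.161×10^5 C
t = Q / I = 4.161×10^5 / 0.273 = 1.524×10^6 s = 423 h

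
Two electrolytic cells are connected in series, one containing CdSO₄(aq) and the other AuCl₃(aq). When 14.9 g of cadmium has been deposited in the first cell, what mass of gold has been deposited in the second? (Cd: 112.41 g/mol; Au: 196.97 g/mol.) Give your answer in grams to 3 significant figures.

n(Cd) = 14.9 / 112.41 = 0.1326 mol
Cd²⁺ + 2e⁻ → Cd, so n(e⁻) = 2 × 0.1326 = 0.2652 mol
The cells are in series, so the same charge (and hence the same n(e⁻) = 0.2652 mol) passes through both.
Au³⁺ + 3e⁻ → Au, so n(Au) = 0.2652 / 3 = 0.08840 mol
m(Au) = 0.08840 × 196.97 = 17.4 g

17.4 g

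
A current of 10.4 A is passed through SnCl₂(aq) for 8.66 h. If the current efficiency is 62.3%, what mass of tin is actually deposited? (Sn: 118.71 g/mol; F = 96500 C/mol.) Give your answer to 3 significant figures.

Q = 10.4 × 31176 = 3.242×10^5 C
n(e⁻) = 3.242×10^5 / 96500 = 3.360 mol
Sn²⁺ + 2e⁻ → Sn, so theoretical m(Sn) = 1.680 × 118.71 = 199.4 g
Actual mass = 62.3% × 199.4 = 124 g

124 g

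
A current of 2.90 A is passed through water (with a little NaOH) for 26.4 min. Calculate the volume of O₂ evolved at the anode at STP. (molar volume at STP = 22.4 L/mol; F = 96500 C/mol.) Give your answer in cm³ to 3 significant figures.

Q = It = 2.90 × 1584 = 4594 C
n(e⁻) = 4594 / 96500 = 0.04761 mol
2H₂O → O₂ + 4H⁺ + 4e⁻, so n(O₂) = 0.04761 / 4 = 0.01190 mol
V = 0.01190 × 22.4 = 0.2666 L
= 267 cm³

267 cm³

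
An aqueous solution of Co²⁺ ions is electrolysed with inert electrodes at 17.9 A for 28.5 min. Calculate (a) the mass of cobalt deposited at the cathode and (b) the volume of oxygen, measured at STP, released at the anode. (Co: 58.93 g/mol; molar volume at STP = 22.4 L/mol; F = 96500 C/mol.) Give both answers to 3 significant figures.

9.35 g Co; 1.78 L O₂

Q = 17.9 × 1710 = 30610 C; n(e⁻) = 30610 / 96500 = 0.3172 mol
Cathode: Co²⁺ + 2e⁻ → Co → n(Co) = 0.3172/2 = 0.1586 mol → 9.35 g
Anode: 2H₂O → O₂ + 4H⁺ + 4e⁻ → n(O₂) = 0.3172/4 = 0.07930 mol → 1.78 L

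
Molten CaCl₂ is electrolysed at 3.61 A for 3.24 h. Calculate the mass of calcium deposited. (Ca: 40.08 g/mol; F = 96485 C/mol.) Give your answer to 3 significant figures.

8.75 g

Q = 3.61 A × 11664 s = 42110 C
n(e⁻) = 42110 / 96485 = 0.4364 mol
Ca²⁺ + 2e⁻ → Ca, so n(Ca) = 0.4364 / 2 = 0.2182 mol
m = 0.2182 × 40.08 = 8.75 g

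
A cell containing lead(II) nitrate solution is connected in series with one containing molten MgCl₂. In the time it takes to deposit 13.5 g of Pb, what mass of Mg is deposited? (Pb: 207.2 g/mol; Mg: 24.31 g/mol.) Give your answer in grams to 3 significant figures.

1.58 g

n(Pb) = 13.5 / 207.2 = 0.06515 mol
Pb²⁺ + 2e⁻ → Pb, so n(e⁻) = 2 × 0.06515 = 0.1303 mol
In series, the same 0.1303 mol of electrons flows through the second cell.
Mg²⁺ + 2e⁻ → Mg, so n(Mg) = 0.1303 / 2 = 0.06515 mol
m(Mg) = 0.06515 × 24.31 = 1.58 g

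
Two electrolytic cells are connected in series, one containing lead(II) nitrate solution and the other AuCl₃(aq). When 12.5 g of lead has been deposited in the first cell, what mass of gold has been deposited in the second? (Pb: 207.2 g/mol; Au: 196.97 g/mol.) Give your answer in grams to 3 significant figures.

n(Pb) = 12.5 / 207.2 = 0.06033 mol
Pb²⁺ + 2e⁻ → Pb, so n(e⁻) = 2 × 0.06033 = 0.1207 mol
Since the cells are in series, n(e⁻) in the Au cell is also 0.1207 mol.
Au³⁺ + 3e⁻ → Au, so n(Au) = 0.1207 / 3 = 0.04023 mol
m(Au) = 0.04023 × 196.97 = 7.92 g

7.92 g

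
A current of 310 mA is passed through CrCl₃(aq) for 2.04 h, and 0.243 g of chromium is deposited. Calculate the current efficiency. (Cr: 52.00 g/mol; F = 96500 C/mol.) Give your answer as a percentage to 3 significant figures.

59.4%

Q = 0.310 × 7344 = 2277 C
n(e⁻) = 2277 / 96500 = 0.02360 mol
Cr³⁺ + 3e⁻ → Cr, so theoretical n(Cr) = 0.007867 mol → 0.4091 g
Efficiency = 0.243 / 0.4091 = 0.5940 = 59.4%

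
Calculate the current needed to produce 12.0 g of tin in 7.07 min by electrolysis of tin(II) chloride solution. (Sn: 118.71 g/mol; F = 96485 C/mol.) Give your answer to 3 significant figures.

n(Sn) = 12.0 / 118.71 = 0.1011 mol
Sn²⁺ + 2e⁻ → Sn, so n(e⁻) = 2 × 0.1011 = 0.2022 mol
Q = 0.2022 × 96485 = 19510 C
I = Q / t = 19510 / 424.2 s = 46.0 A

46.0 A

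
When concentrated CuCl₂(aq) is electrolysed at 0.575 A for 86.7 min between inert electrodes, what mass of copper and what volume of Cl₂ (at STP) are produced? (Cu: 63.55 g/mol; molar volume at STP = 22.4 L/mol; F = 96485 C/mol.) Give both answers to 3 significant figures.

Q = 0.575 × 5202 = 2991 C; n(e⁻) = 2991 / 96485 = 0.03100 mol
Cathode: Cu²⁺ + 2e⁻ → Cu → n(Cu) = 0.03100/2 = 0.01550 mol → 0.985 g
Anode: 2Cl⁻ → Cl₂ + 2e⁻ → n(Cl₂) = 0.03100/2 = 0.01550 mol → 0.347 L

0.985 g Cu; 0.347 L Cl₂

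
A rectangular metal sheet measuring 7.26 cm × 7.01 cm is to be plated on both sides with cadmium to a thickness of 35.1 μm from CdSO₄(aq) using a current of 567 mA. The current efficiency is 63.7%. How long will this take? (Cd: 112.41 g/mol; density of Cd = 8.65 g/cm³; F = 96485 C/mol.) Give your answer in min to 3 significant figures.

Plated area = 2 × 7.26 × 7.01 = 101.8 cm²
Volume = 101.8 × 35.1×10⁻⁴ cm = 0.3573 cm³
m(Cd) = 0.3573 × 8.65 = 3.091 g
n(Cd) = 3.091 / 112.41 = 0.02750 mol; n(e⁻) = 2 × 0.02750 = 0.05500 mol
Q = 0.05500 × 96485 / 0.637 = 8331 C
t = 8331 / 0.567 = 14690 s = 245 min

245 min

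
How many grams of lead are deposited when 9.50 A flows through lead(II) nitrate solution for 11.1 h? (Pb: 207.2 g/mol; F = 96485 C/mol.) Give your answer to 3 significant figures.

408 g

Q = It = 9.50 × 39960 = 3.796×10^5 C
Moles of electrons = 3.796×10^5 / 96485 = 3.934 mol
Pb²⁺ + 2e⁻ → Pb, so n(Pb) = 3.934 / 2 = 1.967 mol
m = 1.967 × 207.2 = 408 g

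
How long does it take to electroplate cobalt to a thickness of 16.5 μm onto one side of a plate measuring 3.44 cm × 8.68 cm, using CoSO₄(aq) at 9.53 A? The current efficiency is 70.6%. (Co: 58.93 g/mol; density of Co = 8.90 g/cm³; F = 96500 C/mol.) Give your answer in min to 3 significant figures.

Plated area = 3.44 × 8.68 = 29.86 cm²
Volume = 29.86 × 16.5×10⁻⁴ cm = 0.04927 cm³
m(Co) = 0.04927 × 8.90 = 0.4385 g
n(Co) = 0.4385 / 58.93 = 0.007441 mol; n(e⁻) = 2 × 0.007441 = 0.01488 mol
Q = 0.01488 × 96500 / 0.706 = 2034 C
t = 2034 / 9.53 = 213.4 s = 3.56 min

3.56 min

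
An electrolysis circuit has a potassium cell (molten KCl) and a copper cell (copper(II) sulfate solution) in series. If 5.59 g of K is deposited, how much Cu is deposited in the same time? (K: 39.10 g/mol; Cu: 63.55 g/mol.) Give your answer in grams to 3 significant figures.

n(K) = 5.59 / 39.10 = 0.1430 mol
K⁺ + e⁻ → K, so n(e⁻) = 0.1430 mol
Same current for the same time ⇒ same n(e⁻) = 0.1430 mol in both cells.
Cu²⁺ + 2e⁻ → Cu, so n(Cu) = 0.1430 / 2 = 0.07150 mol
m(Cu) = 0.07150 × 63.55 = 4.54 g

4.54 g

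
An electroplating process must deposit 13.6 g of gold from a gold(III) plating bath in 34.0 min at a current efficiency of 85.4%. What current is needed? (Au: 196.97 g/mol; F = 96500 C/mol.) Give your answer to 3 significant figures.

n(Au) = 13.6 / 196.97 = 0.06905 mol
Au³⁺ + 3e⁻ → Au, so n(e⁻) = 3 × 0.06905 = 0.2072 mol
Q = 0.2072 × 96500 / 0.854 = 23410 C
I = Q / t = 23410 / 2040 s = 11.5 A

11.5 A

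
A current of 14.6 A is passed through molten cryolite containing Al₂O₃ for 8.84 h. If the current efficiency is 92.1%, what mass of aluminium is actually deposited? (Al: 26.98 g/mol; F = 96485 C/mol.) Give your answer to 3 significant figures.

39.9 g

Q = 14.6 × 31824 = 4.646×10^5 C
n(e⁻) = 4.646×10^5 / 96485 = 4.815 mol
Al³⁺ + 3e⁻ → Al, so theoretical m(Al) = 1.605 × 26.98 = 43.30 g
Actual mass = 92.1% × 43.30 = 39.9 g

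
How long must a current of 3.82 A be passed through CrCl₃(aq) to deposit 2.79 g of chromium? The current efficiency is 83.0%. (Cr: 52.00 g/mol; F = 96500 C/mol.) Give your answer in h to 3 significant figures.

1.36 h

n(Cr) = 2.79 / 52.00 = 0.05365 mol
Cr³⁺ + 3e⁻ → Cr, so n(e⁻) = 3 × 0.05365 = 0.1610 mol
Q = 0.1610 × 96500 / 0.830 = 18720 C
t = Q / I = 18720 / 3.82 = 4901 s = 1.36 h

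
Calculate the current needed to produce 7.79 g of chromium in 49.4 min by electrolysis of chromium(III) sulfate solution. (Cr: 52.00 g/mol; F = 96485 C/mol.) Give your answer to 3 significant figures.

n(Cr) = 7.79 / 52.00 = 0.1498 mol
Cr³⁺ + 3e⁻ → Cr, so n(e⁻) = 3 × 0.1498 = 0.4494 mol
Q = 0.4494 × 96485 = 43360 C
I = Q / t = 43360 / 2964 s = 14.6 A

14.6 A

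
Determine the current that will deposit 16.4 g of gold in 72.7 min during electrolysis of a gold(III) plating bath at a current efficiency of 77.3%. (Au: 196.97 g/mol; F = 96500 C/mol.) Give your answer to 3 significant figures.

7.15 A

n(Au) = 16.4 / 196.97 = 0.08326 mol
Au³⁺ + 3e⁻ → Au, so n(e⁻) = 3 × 0.08326 = 0.2498 mol
Q = 0.2498 × 96500 / 0.773 = 31180 C
I = Q / t = 31180 / 4362 s = 7.15 A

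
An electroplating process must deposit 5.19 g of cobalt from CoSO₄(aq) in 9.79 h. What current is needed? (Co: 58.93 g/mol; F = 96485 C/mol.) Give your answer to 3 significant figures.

n(Co) = 5.19 / 58.93 = 0.08807 mol
Co²⁺ + 2e⁻ → Co, so n(e⁻) = 2 × 0.08807 = 0.1761 mol
Q = 0.1761 × 96485 = 16990 C
I = Q / t = 16990 / 35244 s = 0.482 A

0.482 A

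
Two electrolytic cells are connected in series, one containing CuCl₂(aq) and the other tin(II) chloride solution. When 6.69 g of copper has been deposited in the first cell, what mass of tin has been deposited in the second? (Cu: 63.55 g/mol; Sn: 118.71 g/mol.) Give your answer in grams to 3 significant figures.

12.5 g

n(Cu) = 6.69 / 63.55 = 0.1053 mol
Cu²⁺ + 2e⁻ → Cu, so n(e⁻) = 2 × 0.1053 = 0.2106 mol
The cells are in series, so the same charge (and hence the same n(e⁻) = 0.2106 mol) passes through both.
Sn²⁺ + 2e⁻ → Sn, so n(Sn) = 0.2106 / 2 = 0.1053 mol
m(Sn) = 0.1053 × 118.71 = 12.5 g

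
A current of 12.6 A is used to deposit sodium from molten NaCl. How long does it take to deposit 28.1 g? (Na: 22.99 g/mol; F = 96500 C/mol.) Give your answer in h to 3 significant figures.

n(Na) = 28.1 / 22.99 = 1.222 mol
Na⁺ + e⁻ → Na, so n(e⁻) = 1.222 mol
Q = 1.222 × 96500 = 1.179×10^5 C
t = Q / I = 1.179×10^5 / 12.6 = 9357 s = 2.60 h

2.60 h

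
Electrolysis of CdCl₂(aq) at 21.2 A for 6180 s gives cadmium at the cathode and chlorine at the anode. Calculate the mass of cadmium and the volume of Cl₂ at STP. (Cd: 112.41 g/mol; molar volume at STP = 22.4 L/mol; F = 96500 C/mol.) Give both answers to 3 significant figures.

76.3 g Cd; 15.2 L Cl₂

Q = 21.2 × 6180 = 1.310×10^5 C; n(e⁻) = 1.310×10^5 / 96500 = 1.358 mol
Cathode: Cd²⁺ + 2e⁻ → Cd → n(Cd) = 1.358/2 = 0.6790 mol → 76.3 g
Anode: 2Cl⁻ → Cl₂ + 2e⁻ → n(Cl₂) = 1.358/2 = 0.6790 mol → 15.2 L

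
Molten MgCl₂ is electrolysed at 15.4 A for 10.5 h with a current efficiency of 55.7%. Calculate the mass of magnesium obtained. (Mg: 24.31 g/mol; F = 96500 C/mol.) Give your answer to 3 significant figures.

40.8 g

Q = 15.4 × 37800 = 5.821×10^5 C
n(e⁻) = 5.821×10^5 / 96500 = 6.032 mol
Mg²⁺ + 2e⁻ → Mg, so theoretical m(Mg) = 3.016 × 24.31 = 73.32 g
Actual mass = 55.7% × 73.32 = 40.8 g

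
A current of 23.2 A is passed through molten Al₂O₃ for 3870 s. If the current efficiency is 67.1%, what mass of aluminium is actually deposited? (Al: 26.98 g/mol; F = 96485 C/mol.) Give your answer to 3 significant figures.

Q = 23.2 × 3870 = 89780 C
n(e⁻) = 89780 / 96485 = 0.9305 mol
Al³⁺ + 3e⁻ → Al, so theoretical m(Al) = 0.3102 × 26.98 = 8.369 g
Actual mass = 67.1% × 8.369 = 5.62 g

5.62 g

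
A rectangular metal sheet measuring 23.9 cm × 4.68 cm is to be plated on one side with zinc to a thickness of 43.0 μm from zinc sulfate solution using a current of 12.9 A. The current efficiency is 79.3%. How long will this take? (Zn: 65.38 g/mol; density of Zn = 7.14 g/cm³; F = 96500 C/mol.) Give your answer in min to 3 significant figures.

Plated area = 23.9 × 4.68 = 111.9 cm²
Volume = 111.9 × 43.0×10⁻⁴ cm = 0.4812 cm³
m(Zn) = 0.4812 × 7.14 = 3.436 g
n(Zn) = 3.436 / 65.38 = 0.05255 mol; n(e⁻) = 2 × 0.05255 = 0.1051 mol
Q = 0.1051 × 96500 / 0.793 = 12790 C
t = 12790 / 12.9 = 991.5 s = 16.5 min

16.5 min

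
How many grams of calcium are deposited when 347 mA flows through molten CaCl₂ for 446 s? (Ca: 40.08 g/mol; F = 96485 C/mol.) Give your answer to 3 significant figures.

Q = 0.347 A × 446 s = 154.8 C
n(e⁻) = Q/F = 154.8/96485 = 0.001604 mol
Ca²⁺ + 2e⁻ → Ca, so n(Ca) = 0.001604 / 2 = 8.020×10^-4 mol
m = 8.020×10^-4 × 40.08 = 0.0321 g

0.0321 g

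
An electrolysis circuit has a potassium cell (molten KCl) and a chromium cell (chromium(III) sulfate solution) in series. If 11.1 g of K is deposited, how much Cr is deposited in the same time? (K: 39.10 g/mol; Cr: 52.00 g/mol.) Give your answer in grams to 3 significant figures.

4.92 g

n(K) = 11.1 / 39.10 = 0.2839 mol
K⁺ + e⁻ → K, so n(e⁻) = 0.2839 mol
Same current for the same time ⇒ same n(e⁻) = 0.2839 mol in both cells.
Cr³⁺ + 3e⁻ → Cr, so n(Cr) = 0.2839 / 3 = 0.09463 mol
m(Cr) = 0.09463 × 52.00 = 4.92 g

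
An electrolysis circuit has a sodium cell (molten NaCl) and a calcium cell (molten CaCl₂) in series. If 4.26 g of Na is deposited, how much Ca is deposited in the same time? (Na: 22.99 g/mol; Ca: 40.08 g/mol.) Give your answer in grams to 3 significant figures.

n(Na) = 4.26 / 22.99 = 0.1853 mol
Na⁺ + e⁻ → Na, so n(e⁻) = 0.1853 mol
In series, the same 0.1853 mol of electrons flows through the second cell.
Ca²⁺ + 2e⁻ → Ca, so n(Ca) = 0.1853 / 2 = 0.09265 mol
m(Ca) = 0.09265 × 40.08 = 3.71 g

3.71 g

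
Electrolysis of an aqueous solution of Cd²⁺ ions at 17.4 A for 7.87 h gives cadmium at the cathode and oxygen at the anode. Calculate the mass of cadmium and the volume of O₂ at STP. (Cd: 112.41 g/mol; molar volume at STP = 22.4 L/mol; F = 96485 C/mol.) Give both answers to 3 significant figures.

Q = 17.4 × 28332 = 4.930×10^5 C; n(e⁻) = 4.930×10^5 / 96485 = 5.110 mol
Cathode: Cd²⁺ + 2e⁻ → Cd → n(Cd) = 5.110/2 = 2.555 mol → 287 g
Anode: 2H₂O → O₂ + 4H⁺ + 4e⁻ → n(O₂) = 5.110/4 = 1.278 mol → 28.6 L

287 g Cd; 28.6 L O₂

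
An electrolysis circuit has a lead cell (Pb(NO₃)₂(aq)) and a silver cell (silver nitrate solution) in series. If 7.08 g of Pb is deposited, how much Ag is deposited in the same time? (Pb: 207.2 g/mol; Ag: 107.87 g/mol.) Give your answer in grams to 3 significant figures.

7.37 g

n(Pb) = 7.08 / 207.2 = 0.03417 mol
Pb²⁺ + 2e⁻ → Pb, so n(e⁻) = 2 × 0.03417 = 0.06834 mol
In series, the same 0.06834 mol of electrons flows through the second cell.
Ag⁺ + e⁻ → Ag, so n(Ag) = 0.06834 mol
m(Ag) = 0.06834 × 107.87 = 7.37 g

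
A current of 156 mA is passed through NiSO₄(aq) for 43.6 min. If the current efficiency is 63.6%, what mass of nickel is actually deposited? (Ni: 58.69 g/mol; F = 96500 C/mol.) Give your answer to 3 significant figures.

0.0789 g

Q = 0.156 × 2616 = 408.1 C
n(e⁻) = 408.1 / 96500 = 0.004229 mol
Ni²⁺ + 2e⁻ → Ni, so theoretical m(Ni) = 0.002115 × 58.69 = 0.1241 g
Actual mass = 63.6% × 0.1241 = 0.0789 g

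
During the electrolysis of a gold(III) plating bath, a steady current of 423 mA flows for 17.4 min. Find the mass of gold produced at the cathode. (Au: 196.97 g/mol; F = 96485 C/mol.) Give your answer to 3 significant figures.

0.301 g

Q = It = 0.423 × 1044 = 441.6 C
n(e⁻) = 441.6 / 96485 = 0.004577 mol
Au³⁺ + 3e⁻ → Au, so n(Au) = 0.004577 / 3 = 0.001526 mol
m = 0.001526 × 196.97 = 0.301 g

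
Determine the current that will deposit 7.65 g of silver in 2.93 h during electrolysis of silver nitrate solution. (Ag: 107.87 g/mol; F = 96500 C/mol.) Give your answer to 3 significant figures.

0.649 A

n(Ag) = 7.65 / 107.87 = 0.07092 mol
Ag⁺ + e⁻ → Ag, so n(e⁻) = 0.07092 mol
Q = 0.07092 × 96500 = 6844 C
I = Q / t = 6844 / 10548 s = 0.649 A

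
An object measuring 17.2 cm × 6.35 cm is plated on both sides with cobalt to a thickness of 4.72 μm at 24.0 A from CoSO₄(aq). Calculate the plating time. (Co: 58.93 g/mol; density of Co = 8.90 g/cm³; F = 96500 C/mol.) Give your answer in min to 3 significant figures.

2.09 min

Plated area = 2 × 17.2 × 6.35 = 218.4 cm²
Volume = 218.4 × 4.72×10⁻⁴ cm = 0.1031 cm³
m(Co) = 0.1031 × 8.90 = 0.9176 g
n(Co) = 0.9176 / 58.93 = 0.01557 mol; n(e⁻) = 2 × 0.01557 = 0.03114 mol
Q = 0.03114 × 96500 = 3005 C
t = 3005 / 24.0 = 125.2 s = 2.09 min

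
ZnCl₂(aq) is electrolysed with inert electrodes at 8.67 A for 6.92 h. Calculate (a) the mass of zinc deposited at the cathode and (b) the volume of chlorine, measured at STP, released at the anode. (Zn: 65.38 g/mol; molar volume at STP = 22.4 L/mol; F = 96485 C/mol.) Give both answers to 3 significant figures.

73.2 g Zn; 25.1 L Cl₂

Q = 8.67 × 24912 = 2.160×10^5 C; n(e⁻) = 2.160×10^5 / 96485 = 2.239 mol
Cathode: Zn²⁺ + 2e⁻ → Zn → n(Zn) = 2.239/2 = 1.120 mol → 73.2 g
Anode: 2Cl⁻ → Cl₂ + 2e⁻ → n(Cl₂) = 2.239/2 = 1.120 mol → 25.1 L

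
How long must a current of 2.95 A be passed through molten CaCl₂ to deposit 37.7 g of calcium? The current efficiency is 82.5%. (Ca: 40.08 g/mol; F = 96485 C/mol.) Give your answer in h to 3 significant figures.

20.7 h

n(Ca) = 37.7 / 40.08 = 0.9406 mol
Ca²⁺ + 2e⁻ → Ca, so n(e⁻) = 2 × 0.9406 = 1.881 mol
Q = 1.881 × 96485 / 0.825 = 2.200×10^5 C
t = Q / I = 2.200×10^5 / 2.95 = 74580 s = 20.7 h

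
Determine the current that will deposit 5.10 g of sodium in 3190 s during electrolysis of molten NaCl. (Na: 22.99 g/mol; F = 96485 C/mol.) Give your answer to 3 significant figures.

6.71 A

n(Na) = 5.10 / 22.99 = 0.2218 mol
Na⁺ + e⁻ → Na, so n(e⁻) = 0.2218 mol
Q = 0.2218 × 96485 = 21400 C
I = Q / t = 21400 / 3190 s = 6.71 A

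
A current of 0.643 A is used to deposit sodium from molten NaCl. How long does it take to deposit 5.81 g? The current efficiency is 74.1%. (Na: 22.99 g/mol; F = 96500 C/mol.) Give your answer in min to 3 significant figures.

n(Na) = 5.81 / 22.99 = 0.2527 mol
Na⁺ + e⁻ → Na, so n(e⁻) = 0.2527 mol
Q = 0.2527 × 96500 / 0.741 = 32910 C
t = Q / I = 32910 / 0.643 = 51180 s = 853 min

853 min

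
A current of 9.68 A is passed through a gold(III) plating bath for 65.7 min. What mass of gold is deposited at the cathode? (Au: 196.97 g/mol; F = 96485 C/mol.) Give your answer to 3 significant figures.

26.0 g

Q = It = 9.68 × 3942 = 38160 C
Moles of electrons = 38160 / 96485 = 0.3955 mol
Au³⁺ + 3e⁻ → Au, so n(Au) = 0.3955 / 3 = 0.1318 mol
m = 0.1318 × 196.97 = 26.0 g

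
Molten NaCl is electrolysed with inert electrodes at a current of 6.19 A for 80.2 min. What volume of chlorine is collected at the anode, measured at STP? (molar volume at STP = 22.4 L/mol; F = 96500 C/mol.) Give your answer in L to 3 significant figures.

Q = It = 6.19 × 4812 = 29790 C
n(e⁻) = Q/F = 29790/96500 = 0.3087 mol
2Cl⁻ → Cl₂ + 2e⁻, so n(Cl₂) = 0.3087 / 2 = 0.1544 mol
V = 0.1544 × 22.4 = 3.459 L

3.46 L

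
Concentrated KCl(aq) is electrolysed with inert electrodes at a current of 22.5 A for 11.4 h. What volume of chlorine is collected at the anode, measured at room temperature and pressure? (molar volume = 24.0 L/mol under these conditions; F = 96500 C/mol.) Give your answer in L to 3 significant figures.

115 L

Charge passed = 22.5 × 41040 = 9.234×10^5 C
Moles of electrons = 9.234×10^5 / 96500 = 9.569 mol
2Cl⁻ → Cl₂ + 2e⁻, so n(Cl₂) = 9.569 / 2 = 4.785 mol
V = 4.785 × 24.0 = 114.8 L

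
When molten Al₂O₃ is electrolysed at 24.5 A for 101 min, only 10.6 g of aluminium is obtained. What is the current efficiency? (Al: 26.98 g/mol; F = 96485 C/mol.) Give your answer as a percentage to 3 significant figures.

Q = 24.5 × 6060 = 1.485×10^5 C
n(e⁻) = 1.485×10^5 / 96485 = 1.539 mol
Al³⁺ + 3e⁻ → Al, so theoretical n(Al) = 0.5130 mol → 13.84 g
Efficiency = 10.6 / 13.84 = 0.7659 = 76.6%

76.6%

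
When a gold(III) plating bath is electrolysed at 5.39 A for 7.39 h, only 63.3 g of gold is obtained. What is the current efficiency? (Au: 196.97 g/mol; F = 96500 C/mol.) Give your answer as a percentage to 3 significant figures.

Q = 5.39 × 26604 = 1.434×10^5 C
n(e⁻) = 1.434×10^5 / 96500 = 1.486 mol
Au³⁺ + 3e⁻ → Au, so theoretical n(Au) = 0.4953 mol → 97.56 g
Efficiency = 63.3 / 97.56 = 0.6488 = 64.9%

64.9%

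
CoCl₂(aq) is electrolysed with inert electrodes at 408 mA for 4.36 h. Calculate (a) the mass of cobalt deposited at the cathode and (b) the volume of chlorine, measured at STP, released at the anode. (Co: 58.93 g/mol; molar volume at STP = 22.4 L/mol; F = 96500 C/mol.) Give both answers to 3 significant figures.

Q = 0.408 × 15696 = 6404 C; n(e⁻) = 6404 / 96500 = 0.06636 mol
Cathode: Co²⁺ + 2e⁻ → Co → n(Co) = 0.06636/2 = 0.03318 mol → 1.96 g
Anode: 2Cl⁻ → Cl₂ + 2e⁻ → n(Cl₂) = 0.06636/2 = 0.03318 mol → 0.743 L

1.96 g Co; 0.743 L Cl₂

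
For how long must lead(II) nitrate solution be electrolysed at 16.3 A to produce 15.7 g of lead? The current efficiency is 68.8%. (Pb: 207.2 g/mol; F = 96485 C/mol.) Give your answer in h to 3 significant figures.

n(Pb) = 15.7 / 207.2 = 0.07577 mol
Pb²⁺ + 2e⁻ → Pb, so n(e⁻) = 2 × 0.07577 = 0.1515 mol
Q = 0.1515 × 96485 / 0.688 = 21250 C
t = Q / I = 21250 / 16.3 = 1304 s = 0.362 h

0.362 h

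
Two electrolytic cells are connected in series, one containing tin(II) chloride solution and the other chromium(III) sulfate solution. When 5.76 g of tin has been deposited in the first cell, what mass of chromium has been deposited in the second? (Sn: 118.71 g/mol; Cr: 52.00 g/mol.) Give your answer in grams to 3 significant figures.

1.68 g

n(Sn) = 5.76 / 118.71 = 0.04852 mol
Sn²⁺ + 2e⁻ → Sn, so n(e⁻) = 2 × 0.04852 = 0.09704 mol
The cells are in series, so the same charge (and hence the same n(e⁻) = 0.09704 mol) passes through both.
Cr³⁺ + 3e⁻ → Cr, so n(Cr) = 0.09704 / 3 = 0.03235 mol
m(Cr) = 0.03235 × 52.00 = 1.68 g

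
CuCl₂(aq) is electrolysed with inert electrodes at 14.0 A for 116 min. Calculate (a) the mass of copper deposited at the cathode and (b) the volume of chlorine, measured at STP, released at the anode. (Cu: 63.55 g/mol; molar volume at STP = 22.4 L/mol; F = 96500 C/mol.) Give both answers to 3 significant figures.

Q = 14.0 × 6960 = 97440 C; n(e⁻) = 97440 / 96500 = 1.010 mol
Cathode: Cu²⁺ + 2e⁻ → Cu → n(Cu) = 1.010/2 = 0.5050 mol → 32.1 g
Anode: 2Cl⁻ → Cl₂ + 2e⁻ → n(Cl₂) = 1.010/2 = 0.5050 mol → 11.3 L

32.1 g Cu; 11.3 L Cl₂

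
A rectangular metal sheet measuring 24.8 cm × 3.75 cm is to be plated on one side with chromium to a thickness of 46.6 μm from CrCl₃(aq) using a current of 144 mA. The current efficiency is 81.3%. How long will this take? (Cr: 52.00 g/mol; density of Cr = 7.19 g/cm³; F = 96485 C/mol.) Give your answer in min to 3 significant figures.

Plated area = 24.8 × 3.75 = 93.00 cm²
Volume = 93.00 × 46.6×10⁻⁴ cm = 0.4334 cm³
m(Cr) = 0.4334 × 7.19 = 3.116 g
n(Cr) = 3.116 / 52.00 = 0.05992 mol; n(e⁻) = 3 × 0.05992 = 0.1798 mol
Q = 0.1798 × 96485 / 0.813 = 21340 C
t = 21340 / 0.144 = 1.482×10^5 s = 2470 min

2470 min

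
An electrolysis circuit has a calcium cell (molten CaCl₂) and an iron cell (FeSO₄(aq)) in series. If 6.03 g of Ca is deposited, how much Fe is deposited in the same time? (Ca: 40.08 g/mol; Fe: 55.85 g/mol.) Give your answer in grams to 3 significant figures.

n(Ca) = 6.03 / 40.08 = 0.1504 mol
Ca²⁺ + 2e⁻ → Ca, so n(e⁻) = 2 × 0.1504 = 0.3008 mol
Since the cells are in series, n(e⁻) in the Fe cell is also 0.3008 mol.
Fe²⁺ + 2e⁻ → Fe, so n(Fe) = 0.3008 / 2 = 0.1504 mol
m(Fe) = 0.1504 × 55.85 = 8.40 g

8.40 g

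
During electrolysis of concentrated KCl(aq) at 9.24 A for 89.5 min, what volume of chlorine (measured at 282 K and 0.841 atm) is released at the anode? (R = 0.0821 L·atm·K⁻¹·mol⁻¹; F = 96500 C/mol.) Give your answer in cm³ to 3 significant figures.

Charge passed = 9.24 × 5370 = 49620 C
n(e⁻) = 49620 / 96500 = 0.5142 mol
2Cl⁻ → Cl₂ + 2e⁻, so n(Cl₂) = 0.5142 / 2 = 0.2571 mol
V = nRT/P = 0.2571 × 0.0821 × 282 / 0.841 = 7.078 L
= 7080 cm³

7080 cm³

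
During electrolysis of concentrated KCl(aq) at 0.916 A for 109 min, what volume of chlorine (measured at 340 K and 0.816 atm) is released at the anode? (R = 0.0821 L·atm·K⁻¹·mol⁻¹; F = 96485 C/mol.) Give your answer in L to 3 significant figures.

1.06 L

Q = 0.916 A × 6540 s = 5991 C
Moles of electrons = 5991 / 96485 = 0.06209 mol
2Cl⁻ → Cl₂ + 2e⁻, so n(Cl₂) = 0.06209 / 2 = 0.03105 mol
V = nRT/P = 0.03105 × 0.0821 × 340 / 0.816 = 1.062 L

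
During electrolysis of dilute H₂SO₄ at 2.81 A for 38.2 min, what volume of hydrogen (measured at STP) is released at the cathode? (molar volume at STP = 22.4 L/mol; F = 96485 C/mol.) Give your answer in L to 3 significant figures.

Q = It = 2.81 × 2292 = 6441 C
n(e⁻) = 6441 / 96485 = 0.06676 mol
2H⁺ + 2e⁻ → H₂, so n(H₂) = 0.06676 / 2 = 0.03338 mol
V = 0.03338 × 22.4 = 0.7477 L

0.748 L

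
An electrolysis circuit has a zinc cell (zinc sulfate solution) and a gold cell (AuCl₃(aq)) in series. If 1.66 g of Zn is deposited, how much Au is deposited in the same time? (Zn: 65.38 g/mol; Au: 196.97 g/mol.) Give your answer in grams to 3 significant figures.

3.33 g

n(Zn) = 1.66 / 65.38 = 0.02539 mol
Zn²⁺ + 2e⁻ → Zn, so n(e⁻) = 2 × 0.02539 = 0.05078 mol
Since the cells are in series, n(e⁻) in the Au cell is also 0.05078 mol.
Au³⁺ + 3e⁻ → Au, so n(Au) = 0.05078 / 3 = 0.01693 mol
m(Au) = 0.01693 × 196.97 = 3.33 g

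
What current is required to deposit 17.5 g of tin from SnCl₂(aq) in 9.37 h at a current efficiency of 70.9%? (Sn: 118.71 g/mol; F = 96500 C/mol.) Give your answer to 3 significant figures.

n(Sn) = 17.5 / 118.71 = 0.1474 mol
Sn²⁺ + 2e⁻ → Sn, so n(e⁻) = 2 × 0.1474 = 0.2948 mol
Q = 0.2948 × 96500 / 0.709 = 40120 C
I = Q / t = 40120 / 33732 s = 1.19 A

1.19 A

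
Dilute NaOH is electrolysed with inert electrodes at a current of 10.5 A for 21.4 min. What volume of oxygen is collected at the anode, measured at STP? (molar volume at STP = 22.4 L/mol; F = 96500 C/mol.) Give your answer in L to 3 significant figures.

Q = 10.5 A × 1284 s = 13480 C
Moles of electrons = 13480 / 96500 = 0.1397 mol
2H₂O → O₂ + 4H⁺ + 4e⁻, so n(O₂) = 0.1397 / 4 = 0.03493 mol
V = 0.03493 × 22.4 = 0.7824 L

0.782 L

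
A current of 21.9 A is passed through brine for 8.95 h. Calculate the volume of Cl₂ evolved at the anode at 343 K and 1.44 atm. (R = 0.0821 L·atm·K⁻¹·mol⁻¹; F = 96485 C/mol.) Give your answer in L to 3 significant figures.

71.5 L

Q = 21.9 A × 32220 s = 7.056×10^5 C
n(e⁻) = Q/F = 7.056×10^5/96485 = 7.313 mol
2Cl⁻ → Cl₂ + 2e⁻, so n(Cl₂) = 7.313 / 2 = 3.657 mol
V = nRT/P = 3.657 × 0.0821 × 343 / 1.44 = 71.52 L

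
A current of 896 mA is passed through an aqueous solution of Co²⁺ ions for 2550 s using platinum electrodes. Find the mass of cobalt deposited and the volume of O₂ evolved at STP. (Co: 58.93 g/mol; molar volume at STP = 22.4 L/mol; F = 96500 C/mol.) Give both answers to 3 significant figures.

0.698 g Co; 0.133 L O₂

Q = 0.896 × 2550 = 2285 C; n(e⁻) = 2285 / 96500 = 0.02368 mol
Cathode: Co²⁺ + 2e⁻ → Co → n(Co) = 0.02368/2 = 0.01184 mol → 0.698 g
Anode: 2H₂O → O₂ + 4H⁺ + 4e⁻ → n(O₂) = 0.02368/4 = 0.005920 mol → 0.133 L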